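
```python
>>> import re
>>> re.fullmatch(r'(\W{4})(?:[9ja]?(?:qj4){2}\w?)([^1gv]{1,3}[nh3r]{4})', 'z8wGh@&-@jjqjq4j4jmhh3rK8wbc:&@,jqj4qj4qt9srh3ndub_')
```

None

Pattern: exactly 4 of a non-word character (captured); then optionally one of [9ja], then the literal 'qj4' repeated 2 times, then optionally a word character (non-capturing group); then 1 to 3 of any character except [1gv], then exactly 4 of one of [nh3r] (captured).
For `fullmatch`, every character of the input must be accounted for by the pattern.
Here the pattern can't cover the whole string, so the call returns None.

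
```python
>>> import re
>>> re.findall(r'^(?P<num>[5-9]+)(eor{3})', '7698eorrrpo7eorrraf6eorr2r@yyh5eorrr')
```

Multiple groups make `findall` return tuples — one 2-tuple for the one match.

[('7698', 'eorrr')]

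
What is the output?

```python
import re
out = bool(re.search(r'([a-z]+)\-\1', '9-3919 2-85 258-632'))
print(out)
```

The backreference `\1` re-matches whatever the first group consumed, character for character.
`re.search` scans for the first position where the pattern succeeds.
Here nothing in the string fits, so the call returns None, and `bool(None)` is False.

False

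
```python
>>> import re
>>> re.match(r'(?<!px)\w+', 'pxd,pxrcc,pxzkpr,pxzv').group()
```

'pxd'

Because the assertion is negative and zero-width, positions next to the forbidden text are skipped.
`re.match` won't scan ahead — the pattern has to work from the very first character.
The match spans [0:3] → 'pxd'.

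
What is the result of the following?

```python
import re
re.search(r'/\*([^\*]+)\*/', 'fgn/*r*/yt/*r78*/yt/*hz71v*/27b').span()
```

`re.search` tries every starting position until one works.
The match spans [3:8] → '/*r*/'.
Captured: group 1 = 'r'.

(3, 8)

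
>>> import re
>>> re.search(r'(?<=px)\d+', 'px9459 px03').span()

(2, 6)

Because the assertion is zero-width, the text it checks is not consumed and won't appear in the result.
The match spans [2:6] → '9459'.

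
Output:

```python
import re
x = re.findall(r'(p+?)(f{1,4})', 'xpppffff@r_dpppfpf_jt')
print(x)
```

Multiple groups make `findall` return tuples — one 2-tuple for each match.

[('ppp', 'ffff'), ('ppp', 'f'), ('p', 'f')]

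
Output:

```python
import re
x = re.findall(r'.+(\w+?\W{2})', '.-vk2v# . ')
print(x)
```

['v# ']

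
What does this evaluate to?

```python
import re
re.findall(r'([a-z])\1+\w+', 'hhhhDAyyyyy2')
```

A backreference is literal: `\1` must see the identical characters the first group matched.
Matches: at [0:12] match 'hhhhDAyyyyy2', group 1 = 'h'.
`findall` collects group 1 from the one match (1 total).

['h']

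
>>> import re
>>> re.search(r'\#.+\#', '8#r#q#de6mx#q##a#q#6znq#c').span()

(1, 24)

The match spans [1:24] → '#r#q#de6mx#q##a#q#6znq#'.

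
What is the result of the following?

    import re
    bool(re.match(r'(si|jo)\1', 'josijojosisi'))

False

`match` is anchored at position 0; if the pattern doesn't fit there, it returns None.
Here position 0 doesn't satisfy it, so the call returns None, and `bool(None)` is False.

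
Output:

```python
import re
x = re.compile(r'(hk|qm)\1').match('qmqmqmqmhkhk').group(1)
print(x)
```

The match spans [0:4] → 'qmqm'.
Captured: group 1 = 'qm'.

qm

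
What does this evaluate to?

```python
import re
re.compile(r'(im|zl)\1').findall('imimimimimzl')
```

['im', 'im']

After group 1 captures some text, `\1` only succeeds where that same text appears again.
Walking the string: at [0:4] match 'imim', group 1 = 'im'; at [4:8] match 'imim', group 1 = 'im'.
`findall` collects group 1 from each match (2 total).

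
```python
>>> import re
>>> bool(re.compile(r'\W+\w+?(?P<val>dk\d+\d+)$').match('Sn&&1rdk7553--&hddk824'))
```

`match` is anchored at position 0; if the pattern doesn't fit there, it returns None.
Here the string doesn't start with a match, so the call returns None, and `bool(None)` is False.

False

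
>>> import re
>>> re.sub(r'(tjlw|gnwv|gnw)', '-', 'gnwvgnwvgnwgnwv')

'----'

Alternation tries branches left to right and keeps the first one that lets the overall match succeed at that position.
Each match is replaced by '-'.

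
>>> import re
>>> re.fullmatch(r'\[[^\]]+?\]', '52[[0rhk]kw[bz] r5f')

`fullmatch` succeeds only if the pattern covers the string from start to end.
Here there's no way to consume every character, so the call returns None.

None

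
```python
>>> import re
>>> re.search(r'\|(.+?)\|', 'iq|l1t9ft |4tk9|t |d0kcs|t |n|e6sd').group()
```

'|l1t9ft |'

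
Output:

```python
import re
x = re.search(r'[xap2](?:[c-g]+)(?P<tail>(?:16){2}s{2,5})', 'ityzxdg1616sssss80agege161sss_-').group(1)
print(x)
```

This matches one of [xap2]; then one or more of a character in [c-g] (non-capturing group); then the literal '16' repeated 2 times, then 2 to 5 of the literal 's' (captured as 'tail').
Unlike `match`, `search` isn't anchored — it looks for the pattern anywhere in the string.
The match spans [4:16] → 'xdg1616sssss'.
Captured: group 1 = '1616sssss'.

1616sssss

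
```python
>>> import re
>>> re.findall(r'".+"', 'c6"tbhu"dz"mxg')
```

['"tbhu"dz"']

With no groups in the pattern, `findall` gives back each whole match — 1 here.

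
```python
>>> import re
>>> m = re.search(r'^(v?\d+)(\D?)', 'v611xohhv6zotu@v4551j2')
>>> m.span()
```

The pattern matches anchored at the start of the string; then optionally a literal 'v', then one or more of a digit (captured); then optionally a non-digit (captured).
The match spans [0:5] → 'v611x'.

(0, 5)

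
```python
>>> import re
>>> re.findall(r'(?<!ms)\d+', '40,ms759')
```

['40', '59']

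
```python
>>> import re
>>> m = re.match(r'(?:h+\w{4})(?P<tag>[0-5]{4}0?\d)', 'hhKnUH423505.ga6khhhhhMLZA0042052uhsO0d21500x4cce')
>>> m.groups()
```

('423505',)

The pattern matches one or more of the literal 'h', then exactly 4 of a word character (non-capturing group); then exactly 4 of a character in [0-5], then optionally a literal '0', then a digit (captured as 'tag').
`re.match` won't scan ahead — the pattern has to work from the very first character.
The match spans [0:12] → 'hhKnUH423505'.
Captured: group 1 = '423505'.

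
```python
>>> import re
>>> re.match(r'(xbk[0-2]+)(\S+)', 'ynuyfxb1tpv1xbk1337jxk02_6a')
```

`re.match` won't scan ahead — the pattern has to work from the very first character.
Here position 0 doesn't satisfy it, so the call returns None.

None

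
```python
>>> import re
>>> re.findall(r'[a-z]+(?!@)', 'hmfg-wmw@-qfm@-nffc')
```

The negative lookahead/lookbehind blocks any match where the forbidden context is present.
`findall` yields the raw match text (4 of them) because the pattern has no groups.

['hmfg', 'wm', 'qf', 'nffc']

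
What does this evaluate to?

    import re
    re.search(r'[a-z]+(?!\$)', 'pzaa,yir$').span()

The negative lookahead/lookbehind blocks any match where the forbidden context is present.
`re.search` scans for the first position where the pattern succeeds.
The match spans [0:4] → 'pzaa'.

(0, 4)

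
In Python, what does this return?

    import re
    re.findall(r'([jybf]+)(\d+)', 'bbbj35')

Pattern: one or more of one of [jybf] (captured); then one or more of a digit (captured).
Walking the string: at [0:6] match 'bbbj35', groups = ('bbbj', '35').
`findall` packs the 2 group values into a tuple for every match.

[('bbbj', '35')]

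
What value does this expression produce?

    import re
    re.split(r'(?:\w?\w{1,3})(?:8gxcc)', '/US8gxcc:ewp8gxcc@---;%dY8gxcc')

['/', ':', '@---;%', '']

The string is cut at each match, leaving 4 pieces.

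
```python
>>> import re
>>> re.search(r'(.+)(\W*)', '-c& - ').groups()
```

The pattern matches one or more of any character (captured); then zero or more of a non-word character (captured).
`search` walks the string left to right and returns the first match it finds.
The match spans [0:6] → '-c& - '.
Captured: group 1 = '-c& - ', group 2 = ''.

('-c& - ', '')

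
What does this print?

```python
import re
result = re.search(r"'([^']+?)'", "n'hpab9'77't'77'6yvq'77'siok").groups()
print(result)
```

('hpab9',)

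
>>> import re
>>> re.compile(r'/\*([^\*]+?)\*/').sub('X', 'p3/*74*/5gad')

'p3X5gad'

Matches: at [2:8] → '/*74*/'.
`sub` substitutes 'X' at each match site.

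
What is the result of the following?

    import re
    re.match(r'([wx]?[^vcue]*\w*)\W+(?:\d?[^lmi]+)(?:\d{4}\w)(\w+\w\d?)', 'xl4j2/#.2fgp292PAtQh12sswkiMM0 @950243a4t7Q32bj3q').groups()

('xl4j2/#.2fgp292PAtQh12sswkiMM0 ', '4t7Q32bj3q')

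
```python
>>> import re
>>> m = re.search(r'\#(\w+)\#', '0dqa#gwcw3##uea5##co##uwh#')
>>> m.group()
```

'#gwcw3#'

The match spans [4:11] → '#gwcw3#'.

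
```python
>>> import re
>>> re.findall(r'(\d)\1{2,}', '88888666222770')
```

['8', '6', '2']

`\1` is not a pattern — it's the concrete string captured by group 1, re-applied verbatim.
Matches: at [0:5] match '88888', group 1 = '8'; at [5:8] match '666', group 1 = '6'; at [8:11] match '222', group 1 = '2'.
One capturing group, so `findall` returns just the captured substring from each match — 3 in all.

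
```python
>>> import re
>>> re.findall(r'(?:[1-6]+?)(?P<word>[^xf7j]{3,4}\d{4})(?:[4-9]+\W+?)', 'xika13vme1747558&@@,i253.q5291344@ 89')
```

['3vme1747', '3.q52913']

A non-greedy quantifier consumes as few characters as it can — just enough that the remainder of the pattern still matches from where it stops; whatever follows it matches normally.
With a single group, `findall` returns only what that group captured — 2 items.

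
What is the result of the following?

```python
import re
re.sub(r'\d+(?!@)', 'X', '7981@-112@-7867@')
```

The negative lookaround is zero-width — it rules out positions where the adjacent text would match, without consuming anything.
Matches: at [0:3] → '798'; at [6:8] → '11'; at [11:14] → '786'.
Each match is replaced by 'X'.

'X1@-X2@-X7@'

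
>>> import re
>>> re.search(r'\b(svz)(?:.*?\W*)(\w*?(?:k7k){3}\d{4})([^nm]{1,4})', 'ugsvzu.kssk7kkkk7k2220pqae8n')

None

Pattern: a word boundary (`\b`, zero-width); then the literal 's', then the literal 'vz' (captured); then zero or more of any character (lazy), then zero or more of a non-word character (non-capturing group); then zero or more of a word character (lazy), then the literal 'k7k' repeated 3 times, then exactly 4 of a digit (captured); then 1 to 4 of any character except [nm] (captured).
Here nothing in the string fits, so the call returns None.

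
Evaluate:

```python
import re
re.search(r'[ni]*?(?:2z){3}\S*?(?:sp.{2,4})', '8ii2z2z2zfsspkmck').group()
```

The match spans [1:17] → 'ii2z2z2zfsspkmck'.

'ii2z2z2zfsspkmck'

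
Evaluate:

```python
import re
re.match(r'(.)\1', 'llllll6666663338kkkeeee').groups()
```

('l',)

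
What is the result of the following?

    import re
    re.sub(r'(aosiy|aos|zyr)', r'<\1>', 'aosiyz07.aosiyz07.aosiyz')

Alternation tries branches left to right and keeps the first one that lets the overall match succeed at that position.
The replacement refers to a captured group, so each match is rewritten using its own captured text.

'<aosiy>z07.<aosiy>z07.<aosiy>z'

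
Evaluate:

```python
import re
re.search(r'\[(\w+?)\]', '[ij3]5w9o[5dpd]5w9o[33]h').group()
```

'[ij3]'

Unlike `match`, `search` isn't anchored — it looks for the pattern anywhere in the string.
The match spans [0:5] → '[ij3]'.
Captured: group 1 = 'ij3'.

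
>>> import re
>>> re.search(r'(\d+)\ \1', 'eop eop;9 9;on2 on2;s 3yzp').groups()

('9',)

The match spans [8:11] → '9 9'.
Captured: group 1 = '9'.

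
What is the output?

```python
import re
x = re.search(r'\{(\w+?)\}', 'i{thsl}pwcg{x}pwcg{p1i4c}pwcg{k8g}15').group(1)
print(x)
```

thsl

`search` walks the string left to right and returns the first match it finds.
The match spans [1:7] → '{thsl}'.
Captured: group 1 = 'thsl'.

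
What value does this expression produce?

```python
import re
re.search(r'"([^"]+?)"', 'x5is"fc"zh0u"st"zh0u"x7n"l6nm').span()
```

(4, 8)

`re.search` scans for the first position where the pattern succeeds.
The match spans [4:8] → '"fc"'.
Captured: group 1 = 'fc'.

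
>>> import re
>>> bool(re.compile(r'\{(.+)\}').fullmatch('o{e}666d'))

False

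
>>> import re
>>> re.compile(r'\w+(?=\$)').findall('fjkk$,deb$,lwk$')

The lookaround is zero-width — it requires the adjacent text to match without consuming it, so the asserted text isn't part of the match.
No capturing groups, so `findall` returns the 3 full match strings.

['fjkk', 'deb', 'lwk']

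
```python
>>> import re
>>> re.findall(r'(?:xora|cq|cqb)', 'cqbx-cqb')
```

Alternation tries branches left to right and keeps the first one that lets the overall match succeed at that position.
No capturing groups, so `findall` returns the 2 full match strings.

['cq', 'cq']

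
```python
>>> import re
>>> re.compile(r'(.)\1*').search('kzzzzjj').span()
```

A backreference is literal: `\1` must see the identical characters the first group matched.
`search` walks the string left to right and returns the first match it finds.
The match spans [0:1] → 'k'.
Captured: group 1 = 'k'.

(0, 1)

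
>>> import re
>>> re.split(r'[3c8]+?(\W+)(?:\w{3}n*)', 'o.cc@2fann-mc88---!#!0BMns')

This matches one or more of one of [3c8] (lazy); then one or more of a non-word character (captured); then exactly 3 of a word character, then zero or more of a literal 'n' (non-capturing group).
Matches to split on: at [2:10] → 'cc@2fann'; at [12:25] → 'c88---!#!0BMn'.
`re.split` interleaves the captured-group text with the surrounding fragments.

['o.', '@', '-m', '---!#!', 's']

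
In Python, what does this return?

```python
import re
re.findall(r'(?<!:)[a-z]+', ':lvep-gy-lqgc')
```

`(?!…)`/`(?<!…)` only lets a position through if the neighbouring text does NOT match; no characters are consumed.
Since nothing is captured, `findall` lists the 3 matched substrings directly.

['vep', 'gy', 'lqgc']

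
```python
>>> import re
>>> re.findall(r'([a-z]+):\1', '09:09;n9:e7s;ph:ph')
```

['ph']

`\1` has to match the exact text group 1 already captured.
`findall` collects group 1 from the one match (1 total).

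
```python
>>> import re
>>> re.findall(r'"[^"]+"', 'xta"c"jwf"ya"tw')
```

Scanning left to right: at [3:6] → '"c"'; at [9:13] → '"ya"'.
With no groups in the pattern, `findall` gives back each whole match — 2 here.

['"c"', '"ya"']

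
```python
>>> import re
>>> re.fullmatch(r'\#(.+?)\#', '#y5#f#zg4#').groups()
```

`re.fullmatch` is like wrapping the pattern in `^…$` (in single-line mode).
The match spans [0:10] → '#y5#f#zg4#'.
Captured: group 1 = 'y5#f#zg4'.

('y5#f#zg4',)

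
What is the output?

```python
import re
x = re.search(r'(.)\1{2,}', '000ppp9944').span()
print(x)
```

`\1` is not a pattern — it's the concrete string captured by group 1, re-applied verbatim.
The match spans [0:3] → '000'.

(0, 3)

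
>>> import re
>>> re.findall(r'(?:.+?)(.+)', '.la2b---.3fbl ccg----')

This matches one or more of any character (lazy) (non-capturing group); then one or more of any character (captured).
Scanning left to right: at [0:21] match '.la2b---.3fbl ccg----', group 1 = 'la2b---.3fbl ccg----'.
One capturing group, so `findall` returns just the captured substring from the one match — 1 in all.

['la2b---.3fbl ccg----']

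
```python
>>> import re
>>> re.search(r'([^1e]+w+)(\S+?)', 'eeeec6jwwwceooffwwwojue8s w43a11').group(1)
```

'c6jwww'

Pattern: one or more of any character except [1e], then one or more of a literal 'w' (captured); then one or more of a non-whitespace character (lazy) (captured).
With the lazy modifier that quantifier settles for the fewest repetitions that let the rest of the pattern succeed (the atoms after it are unaffected and can still be greedy).
`re.search` scans for the first position where the pattern succeeds.
The match spans [4:11] → 'c6jwwwc'.
Captured: group 1 = 'c6jwww', group 2 = 'c'.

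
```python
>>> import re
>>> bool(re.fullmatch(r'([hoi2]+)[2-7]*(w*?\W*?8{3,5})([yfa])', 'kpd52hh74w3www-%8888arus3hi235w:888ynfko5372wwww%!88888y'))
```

`fullmatch` succeeds only if the pattern covers the string from start to end.
Here there's no way to consume every character, so the call returns None, and `bool(None)` is False.

False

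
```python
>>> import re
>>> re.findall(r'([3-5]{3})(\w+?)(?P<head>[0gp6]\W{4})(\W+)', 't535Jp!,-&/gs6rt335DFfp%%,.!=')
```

[('535', 'J', 'p!,-&', '/'), ('335', 'DFf', 'p%%,.', '!=')]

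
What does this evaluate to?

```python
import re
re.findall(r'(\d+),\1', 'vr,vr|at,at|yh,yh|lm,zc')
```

[]

One capturing group, so `findall` returns just the captured substring from each match — 0 in all.
Nothing in the string satisfies the pattern, so the list is empty.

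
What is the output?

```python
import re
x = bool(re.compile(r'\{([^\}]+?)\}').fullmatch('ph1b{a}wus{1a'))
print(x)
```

False

`fullmatch` succeeds only if the pattern covers the string from start to end.
Here there's no way to consume every character, so the call returns None, and `bool(None)` is False.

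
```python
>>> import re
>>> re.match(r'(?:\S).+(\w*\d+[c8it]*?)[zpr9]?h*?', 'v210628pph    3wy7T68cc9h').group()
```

'v210628pph    3wy7T68cc9'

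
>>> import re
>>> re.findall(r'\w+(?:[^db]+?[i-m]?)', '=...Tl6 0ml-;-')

['Tl6 ', '0ml-']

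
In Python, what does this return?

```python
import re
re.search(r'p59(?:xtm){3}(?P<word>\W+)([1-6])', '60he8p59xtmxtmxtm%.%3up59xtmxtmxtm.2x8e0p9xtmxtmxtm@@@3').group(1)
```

'%.%'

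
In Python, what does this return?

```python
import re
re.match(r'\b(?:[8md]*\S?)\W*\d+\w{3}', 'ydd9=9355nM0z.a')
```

None

The pattern matches a word boundary (`\b`, zero-width); then zero or more of one of [8md], then optionally a non-whitespace character (non-capturing group); then zero or more of a non-word character, then one or more of a digit, then exactly 3 of a word character.
`re.match` only tries the pattern at the start of the string.
Here position 0 doesn't satisfy it, so the call returns None.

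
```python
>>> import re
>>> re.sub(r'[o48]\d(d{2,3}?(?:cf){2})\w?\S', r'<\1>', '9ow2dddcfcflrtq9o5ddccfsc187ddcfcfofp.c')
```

'9ow2dddcfcflrtq9o5ddccfsc1<ddcfcf>p.c'

Pattern: one of [o48], then a digit; then 2 to 3 of the literal 'd' (lazy), then the literal 'cf' repeated 2 times (captured); then optionally a word character, then a non-whitespace character.
Matches: at [26:36] → '87ddcfcfof'.
`\1` in the replacement pulls in group 1's text for each match.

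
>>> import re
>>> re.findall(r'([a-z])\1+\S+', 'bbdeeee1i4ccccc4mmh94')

After group 1 captures some text, `\1` only succeeds where that same text appears again.
One capturing group, so `findall` returns just the captured substring from the one match — 1 in all.

['b']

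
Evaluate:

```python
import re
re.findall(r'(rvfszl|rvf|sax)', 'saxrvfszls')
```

['sax', 'rvfszl']

The regex engine tests alternatives in the order written; an earlier branch that matches wins even if a later one would match more.
Scanning left to right: at [0:3] match 'sax', group 1 = 'sax'; at [3:9] match 'rvfszl', group 1 = 'rvfszl'.
Because there's exactly one group, `findall` drops the full match and keeps group 1 from each hit.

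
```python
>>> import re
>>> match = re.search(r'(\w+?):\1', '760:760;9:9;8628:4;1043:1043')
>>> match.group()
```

'760:760'

The backreference `\1` re-matches whatever the first group consumed, character for character.
The match spans [0:7] → '760:760'.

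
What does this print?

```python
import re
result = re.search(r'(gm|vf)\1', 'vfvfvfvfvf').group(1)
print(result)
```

The match spans [0:4] → 'vfvf'.
Captured: group 1 = 'vf'.

vf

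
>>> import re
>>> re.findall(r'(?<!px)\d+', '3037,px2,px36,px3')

['3037', '6']

The negative lookaround is zero-width — it rules out positions where the adjacent text would match, without consuming anything.
Scanning left to right: at [0:4] → '3037'; at [12:13] → '6'.
With no groups in the pattern, `findall` gives back each whole match — 2 here.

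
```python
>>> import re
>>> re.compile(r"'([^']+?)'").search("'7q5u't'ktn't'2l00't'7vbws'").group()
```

"'7q5u'"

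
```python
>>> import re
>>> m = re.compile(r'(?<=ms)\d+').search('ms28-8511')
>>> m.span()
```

(2, 4)

The positive lookaround only admits positions where the adjacent text matches; those characters stay outside the span.
The match spans [2:4] → '28'.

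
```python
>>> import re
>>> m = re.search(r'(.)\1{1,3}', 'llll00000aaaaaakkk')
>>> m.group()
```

`\1` has to match the exact text group 1 already captured.
The match spans [0:4] → 'llll'.

'llll'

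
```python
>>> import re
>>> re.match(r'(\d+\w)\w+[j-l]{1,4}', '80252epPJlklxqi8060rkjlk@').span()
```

The pattern matches one or more of a digit, then a word character (captured); then one or more of a word character; then 1 to 4 of a character in [j-l].
With `match`, the pattern is implicitly anchored at the beginning.
The match spans [0:24] → '80252epPJlklxqi8060rkjlk'.
Captured: group 1 = '80252e'.

(0, 24)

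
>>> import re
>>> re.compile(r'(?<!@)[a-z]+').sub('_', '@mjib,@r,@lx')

Because the assertion is negative and zero-width, positions next to the forbidden text are skipped.
Matches: at [2:5] → 'jib'; at [11:12] → 'x'.
`sub` substitutes '_' at each match site.

'@m_,@r,@l_'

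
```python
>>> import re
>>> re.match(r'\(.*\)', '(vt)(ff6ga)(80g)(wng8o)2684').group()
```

`re.match` won't scan ahead — the pattern has to work from the very first character.
The match spans [0:23] → '(vt)(ff6ga)(80g)(wng8o)'.

'(vt)(ff6ga)(80g)(wng8o)'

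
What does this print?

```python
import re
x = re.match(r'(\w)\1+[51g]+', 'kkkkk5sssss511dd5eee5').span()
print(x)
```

(0, 6)

After group 1 captures some text, `\1` only succeeds where that same text appears again.
`match` is anchored at position 0; if the pattern doesn't fit there, it returns None.
The match spans [0:6] → 'kkkkk5'.
Captured: group 1 = 'k'.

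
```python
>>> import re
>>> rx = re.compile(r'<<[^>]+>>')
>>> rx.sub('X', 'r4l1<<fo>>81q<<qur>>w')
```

`sub` substitutes 'X' at each match site.

'r4l1X81qXw'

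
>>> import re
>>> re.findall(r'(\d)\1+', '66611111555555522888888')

A backreference is literal: `\1` must see the identical characters the first group matched.
Matches: at [0:3] match '666', group 1 = '6'; at [3:8] match '11111', group 1 = '1'; at [8:15] match '5555555', group 1 = '5'; at [15:17] match '22', group 1 = '2'; at [17:23] match '888888', group 1 = '8'.
Because there's exactly one group, `findall` drops the full match and keeps group 1 from each hit.

['6', '1', '5', '2', '8']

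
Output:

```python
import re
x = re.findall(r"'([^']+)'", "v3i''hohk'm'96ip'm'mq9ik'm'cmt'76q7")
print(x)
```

['hohk', '96ip', 'mq9ik', 'cmt']

Because there's exactly one group, `findall` drops the full match and keeps group 1 from each hit.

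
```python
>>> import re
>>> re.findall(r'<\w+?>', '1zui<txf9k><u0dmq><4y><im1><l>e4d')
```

Matches: at [4:11] → '<txf9k>'; at [11:18] → '<u0dmq>'; at [18:22] → '<4y>'; at [22:27] → '<im1>'; at [27:30] → '<l>'.
No capturing groups, so `findall` returns the 5 full match strings.

['<txf9k>', '<u0dmq>', '<4y>', '<im1>', '<l>']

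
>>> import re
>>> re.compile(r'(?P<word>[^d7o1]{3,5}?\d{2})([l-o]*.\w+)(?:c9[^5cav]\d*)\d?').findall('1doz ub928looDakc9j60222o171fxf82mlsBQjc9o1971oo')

Pattern: 3 to 5 of any character except [d7o1] (lazy), then exactly 2 of a digit (captured as 'word'); then zero or more of a character in [l-o], then any character, then one or more of a word character (captured); then the literal 'c9', then any character except [5cav], then zero or more of a digit (non-capturing group); then optionally a digit.
`findall` packs the 2 group values into a tuple for every match.

[('z ub92', '8looDakc9j60222o171fxf82mlsBQj')]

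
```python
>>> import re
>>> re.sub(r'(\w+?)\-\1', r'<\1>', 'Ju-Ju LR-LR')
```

'<Ju> <LR>'

The backreference `\1` re-matches whatever the first group consumed, character for character.
The replacement refers to a captured group, so each match is rewritten using its own captured text.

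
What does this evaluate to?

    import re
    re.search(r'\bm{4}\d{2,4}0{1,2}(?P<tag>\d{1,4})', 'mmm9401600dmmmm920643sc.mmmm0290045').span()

(24, 35)

Pattern: a word boundary (`\b`, zero-width); then exactly 4 of the literal 'm', then 2 to 4 of a digit, then 1 to 2 of a literal '0'; then 1 to 4 of a digit (captured as 'tag').
`search` walks the string left to right and returns the first match it finds.
The match spans [24:35] → 'mmmm0290045'.
Captured: group 1 = '45'.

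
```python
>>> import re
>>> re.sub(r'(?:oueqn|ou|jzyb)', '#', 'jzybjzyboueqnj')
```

`|` is ordered: at each position the engine commits to the first alternative that works.
`sub` substitutes '#' at each match site.

'###j'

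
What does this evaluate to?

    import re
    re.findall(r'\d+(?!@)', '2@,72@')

['7']

The negative lookahead/lookbehind blocks any match where the forbidden context is present.
With no groups in the pattern, `findall` gives back each whole match — 1 here.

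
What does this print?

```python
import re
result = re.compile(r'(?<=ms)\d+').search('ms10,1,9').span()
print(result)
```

(2, 4)

The lookaround is zero-width — it requires the adjacent text to match without consuming it, so the asserted text isn't part of the match.
`search` walks the string left to right and returns the first match it finds.
The match spans [2:4] → '10'.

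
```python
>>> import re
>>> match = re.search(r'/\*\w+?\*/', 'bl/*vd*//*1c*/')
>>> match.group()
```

`re.search` scans for the first position where the pattern succeeds.
The match spans [2:8] → '/*vd*/'.

'/*vd*/'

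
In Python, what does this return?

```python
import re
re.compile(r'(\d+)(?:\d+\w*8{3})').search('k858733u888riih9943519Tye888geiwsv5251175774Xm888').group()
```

'858733u888riih9943519Tye888geiwsv5251175774Xm888'

The pattern matches one or more of a digit (captured); then one or more of a digit, then zero or more of a word character, then exactly 3 of the literal '8' (non-capturing group).
Unlike `match`, `search` isn't anchored — it looks for the pattern anywhere in the string.
The match spans [1:49] → '858733u888riih9943519Tye888geiwsv5251175774Xm888'.
Captured: group 1 = '85873'.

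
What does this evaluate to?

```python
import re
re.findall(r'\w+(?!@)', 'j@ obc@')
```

`(?!…)`/`(?<!…)` only lets a position through if the neighbouring text does NOT match; no characters are consumed.
Walking the string: at [3:5] → 'ob'.
With no groups in the pattern, `findall` gives back each whole match — 1 here.

['ob']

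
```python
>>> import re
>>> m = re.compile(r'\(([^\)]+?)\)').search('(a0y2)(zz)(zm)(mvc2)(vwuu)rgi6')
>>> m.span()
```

(0, 6)

The match spans [0:6] → '(a0y2)'.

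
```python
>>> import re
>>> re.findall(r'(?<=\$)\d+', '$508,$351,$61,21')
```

Because the assertion is zero-width, the text it checks is not consumed and won't appear in the result.
Walking the string: at [1:4] → '508'; at [6:9] → '351'; at [11:13] → '61'.
Since nothing is captured, `findall` lists the 3 matched substrings directly.

['508', '351', '61']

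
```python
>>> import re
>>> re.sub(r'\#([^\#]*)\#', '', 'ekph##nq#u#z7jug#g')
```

'ekphnqz7jug#g'

Matches: at [4:6] → '##'; at [8:11] → '#u#'.
Every occurrence is swapped for ''.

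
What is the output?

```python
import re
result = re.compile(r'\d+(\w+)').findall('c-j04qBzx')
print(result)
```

['qBzx']

Because there's exactly one group, `findall` drops the full match and keeps group 1 from the one hit.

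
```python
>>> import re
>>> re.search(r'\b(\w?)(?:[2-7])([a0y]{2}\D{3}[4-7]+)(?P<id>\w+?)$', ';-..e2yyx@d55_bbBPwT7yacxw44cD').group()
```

'e2yyx@d55_bbBPwT7yacxw44cD'

Pattern: a word boundary (`\b`, zero-width); then optionally a word character (captured); then a character in [2-7] (non-capturing group); then exactly 2 of one of [a0y], then exactly 3 of a non-digit, then one or more of a character in [4-7] (captured); then one or more of a word character (lazy) (captured as 'id'); then anchored at the end.
`re.search` scans for the first position where the pattern succeeds.
The match spans [4:30] → 'e2yyx@d55_bbBPwT7yacxw44cD'.
Captured: group 1 = 'e', group 2 = 'yyx@d55', group 3 = '_bbBPwT7yacxw44cD'.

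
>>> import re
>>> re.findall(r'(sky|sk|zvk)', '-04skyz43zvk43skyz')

Alternation tries branches left to right and keeps the first one that lets the overall match succeed at that position.
Scanning left to right: at [3:6] match 'sky', group 1 = 'sky'; at [9:12] match 'zvk', group 1 = 'zvk'; at [14:17] match 'sky', group 1 = 'sky'.
`findall` collects group 1 from each match (3 total).

['sky', 'zvk', 'sky']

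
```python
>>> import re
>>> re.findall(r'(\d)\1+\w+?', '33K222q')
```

['3', '2']

After group 1 captures some text, `\1` only succeeds where that same text appears again.
With a single group, `findall` returns only what that group captured — 2 items.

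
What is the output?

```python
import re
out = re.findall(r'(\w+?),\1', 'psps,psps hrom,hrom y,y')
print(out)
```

['psps', 'hrom', 'y']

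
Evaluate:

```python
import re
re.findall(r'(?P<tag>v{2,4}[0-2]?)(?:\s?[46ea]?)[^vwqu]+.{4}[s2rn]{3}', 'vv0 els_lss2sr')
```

['vv0']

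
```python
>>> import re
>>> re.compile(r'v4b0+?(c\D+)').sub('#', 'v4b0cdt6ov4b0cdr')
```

Pattern: the literal 'v4b', then one or more of a literal '0' (lazy); then the literal 'c', then one or more of a non-digit (captured).
Matches: at [0:7] → 'v4b0cdt'; at [9:16] → 'v4b0cdr'.
`sub` substitutes '#' at each match site.

'#6o#'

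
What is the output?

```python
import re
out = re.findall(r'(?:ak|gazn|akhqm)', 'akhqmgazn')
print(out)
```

['ak', 'gazn']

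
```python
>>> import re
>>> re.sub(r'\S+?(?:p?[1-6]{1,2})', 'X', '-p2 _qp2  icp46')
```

Pattern: one or more of a non-whitespace character (lazy); then optionally the literal 'p', then 1 to 2 of a character in [1-6] (non-capturing group).
Each match is replaced by 'X'.

'X X  X'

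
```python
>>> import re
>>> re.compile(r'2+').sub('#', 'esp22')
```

'esp#'

This matches one or more of a literal '2'.
Matches: at [3:5] → '22'.
Each match is replaced by '#'.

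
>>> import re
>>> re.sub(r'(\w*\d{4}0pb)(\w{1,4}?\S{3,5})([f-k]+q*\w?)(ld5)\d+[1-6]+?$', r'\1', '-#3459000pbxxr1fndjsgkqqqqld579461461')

'-#3459000pb'

Pattern: zero or more of a word character, then exactly 4 of a digit, then the literal '0pb' (captured); then 1 to 4 of a word character (lazy), then 3 to 5 of a non-whitespace character (captured); then one or more of a character in [f-k], then zero or more of the literal 'q', then optionally a word character (captured); then the literal 'ld', then the literal '5' (captured); then one or more of a digit; then one or more of a character in [1-6] (lazy); then anchored at the end.
Matches: at [2:37] → '3459000pbxxr1fndjsgkqqqqld579461461'.
The replacement refers to a captured group, so each match is rewritten using its own captured text.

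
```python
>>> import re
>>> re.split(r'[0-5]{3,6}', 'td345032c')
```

Each match becomes a cut point; 2 segments remain.

['td', 'c']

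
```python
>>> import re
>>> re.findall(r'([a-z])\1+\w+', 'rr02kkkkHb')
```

['r']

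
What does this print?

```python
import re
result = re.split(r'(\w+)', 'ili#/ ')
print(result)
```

['', 'ili', '#/ ']

The pattern matches one or more of a word character (captured).
`re.split` interleaves the captured-group text with the surrounding fragments.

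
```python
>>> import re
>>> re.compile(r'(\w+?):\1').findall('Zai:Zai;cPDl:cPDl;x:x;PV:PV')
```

['Zai', 'cPDl', 'x', 'PV']

`\1` has to match the exact text group 1 already captured.
With a single group, `findall` returns only what that group captured — 4 items.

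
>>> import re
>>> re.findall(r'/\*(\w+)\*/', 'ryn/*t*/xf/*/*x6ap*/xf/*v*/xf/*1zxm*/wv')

Scanning left to right: at [3:8] match '/*t*/', group 1 = 't'; at [12:20] match '/*x6ap*/', group 1 = 'x6ap'; at [22:27] match '/*v*/', group 1 = 'v'; at [29:37] match '/*1zxm*/', group 1 = '1zxm'.
One capturing group, so `findall` returns just the captured substring from each match — 4 in all.

['t', 'x6ap', 'v', '1zxm']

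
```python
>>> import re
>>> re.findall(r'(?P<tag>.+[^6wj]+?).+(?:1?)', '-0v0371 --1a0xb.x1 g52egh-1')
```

['-0v0371 --1a0xb.x1 g52egh-']

Pattern: one or more of any character, then one or more of any character except [6wj] (lazy) (captured as 'tag'); then one or more of any character; then optionally a literal '1' (non-capturing group).
Scanning left to right: at [0:27] match '-0v0371 --1a0xb.x1 g52egh-1', group 1 = '-0v0371 --1a0xb.x1 g52egh-'.
With a single group, `findall` returns only what that group captured — 1 item.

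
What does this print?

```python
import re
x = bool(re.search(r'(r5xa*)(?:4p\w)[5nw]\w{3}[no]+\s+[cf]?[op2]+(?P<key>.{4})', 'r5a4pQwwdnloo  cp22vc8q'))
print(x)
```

This matches the literal 'r5x', then zero or more of a literal 'a' (captured); then the literal '4p', then a word character (non-capturing group); then one of [5nw], then exactly 3 of a word character; then one or more of one of [no], then one or more of whitespace, then optionally one of [cf]; then one or more of one of [op2]; then exactly 4 of any character (captured as 'key').
`re.search` tries every starting position until one works.
Here no position works, so the call returns None, and `bool(None)` is False.

False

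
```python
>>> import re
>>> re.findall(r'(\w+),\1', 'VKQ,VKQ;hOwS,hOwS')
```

['VKQ', 'hOwS']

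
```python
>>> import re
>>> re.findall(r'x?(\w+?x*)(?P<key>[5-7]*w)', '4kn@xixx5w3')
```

Because the quantifier is non-greedy, it stops expanding at the earliest point where the rest of the pattern can succeed.
With 2 capturing groups, `findall` returns a 2-tuple per match.

[('ixx', '5w')]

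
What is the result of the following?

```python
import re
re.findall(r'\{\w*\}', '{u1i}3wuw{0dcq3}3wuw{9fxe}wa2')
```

No capturing groups, so `findall` returns the 3 full match strings.

['{u1i}', '{0dcq3}', '{9fxe}']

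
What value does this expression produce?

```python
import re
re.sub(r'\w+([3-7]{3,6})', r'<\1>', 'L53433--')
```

'<433>--'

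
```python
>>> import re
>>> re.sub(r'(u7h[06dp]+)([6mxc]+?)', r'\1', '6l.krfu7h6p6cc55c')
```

'6l.krfu7h6p6c55c'

Because the quantifier is non-greedy, it stops expanding at the earliest point where the rest of the pattern can succeed.
The replacement refers to a captured group, so each match is rewritten using its own captured text.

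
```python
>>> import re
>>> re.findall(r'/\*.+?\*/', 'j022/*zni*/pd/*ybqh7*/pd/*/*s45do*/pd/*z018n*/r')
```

['/*zni*/', '/*ybqh7*/', '/*/*s45do*/', '/*z018n*/']

`findall` yields the raw match text (4 of them) because the pattern has no groups.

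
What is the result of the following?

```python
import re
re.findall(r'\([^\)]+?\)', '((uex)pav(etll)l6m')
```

['((uex)', '(etll)']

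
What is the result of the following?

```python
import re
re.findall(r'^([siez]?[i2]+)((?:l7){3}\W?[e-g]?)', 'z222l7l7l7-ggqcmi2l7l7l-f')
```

Multiple groups make `findall` return tuples — one 2-tuple for the one match.

[('z222', 'l7l7l7-g')]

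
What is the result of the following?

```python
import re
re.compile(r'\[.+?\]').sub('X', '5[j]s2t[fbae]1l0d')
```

'5Xs2tX1l0d'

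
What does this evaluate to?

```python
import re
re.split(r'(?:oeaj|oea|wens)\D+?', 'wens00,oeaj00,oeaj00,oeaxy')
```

Matches to split on: at [7:11] → 'oeaj'; at [14:18] → 'oeaj'; at [21:25] → 'oeax'.
`split` removes every match and returns the 4 fragments in between.

['wens00,', '00,', '00,', 'y']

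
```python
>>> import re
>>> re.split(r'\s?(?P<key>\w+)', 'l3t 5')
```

['', 'l3t', '', '5', '']

The pattern matches optionally whitespace; then one or more of a word character (captured as 'key').
Matches to split on: at [0:3] → 'l3t'; at [3:5] → ' 5'.
The group in the pattern means `split` returns the separators' captures alongside the pieces.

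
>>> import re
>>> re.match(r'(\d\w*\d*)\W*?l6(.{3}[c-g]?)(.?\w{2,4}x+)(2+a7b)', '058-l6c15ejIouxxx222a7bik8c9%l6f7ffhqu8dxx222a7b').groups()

('058', 'c15e', 'jIouxxx', '222a7b')

The match spans [0:23] → '058-l6c15ejIouxxx222a7b'.
Captured: group 1 = '058', group 2 = 'c15e', group 3 = 'jIouxxx', group 4 = '222a7b'.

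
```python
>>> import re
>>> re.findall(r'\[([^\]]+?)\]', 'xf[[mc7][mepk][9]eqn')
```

['[mc7', 'mepk', '9']

With a single group, `findall` returns only what that group captured — 3 items.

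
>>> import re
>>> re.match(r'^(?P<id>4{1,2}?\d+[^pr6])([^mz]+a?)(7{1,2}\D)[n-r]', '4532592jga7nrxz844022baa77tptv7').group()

`match` is anchored at position 0; if the pattern doesn't fit there, it returns None.
The match spans [0:13] → '4532592jga7nr'.

'4532592jga7nr'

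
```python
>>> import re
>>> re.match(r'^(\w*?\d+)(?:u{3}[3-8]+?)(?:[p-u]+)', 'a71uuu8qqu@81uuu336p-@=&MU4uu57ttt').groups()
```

('a71',)

This matches anchored at the start of the string; then zero or more of a word character (lazy), then one or more of a digit (captured); then exactly 3 of the literal 'u', then one or more of a character in [3-8] (lazy) (non-capturing group); then one or more of a character in [p-u] (non-capturing group).
`match` is anchored at position 0; if the pattern doesn't fit there, it returns None.
The match spans [0:10] → 'a71uuu8qqu'.
Captured: group 1 = 'a71'.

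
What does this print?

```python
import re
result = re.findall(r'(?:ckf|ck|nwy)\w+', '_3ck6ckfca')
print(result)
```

['ck6ckfca']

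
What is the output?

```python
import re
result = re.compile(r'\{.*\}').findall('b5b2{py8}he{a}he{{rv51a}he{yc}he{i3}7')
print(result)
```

['{py8}he{a}he{{rv51a}he{yc}he{i3}']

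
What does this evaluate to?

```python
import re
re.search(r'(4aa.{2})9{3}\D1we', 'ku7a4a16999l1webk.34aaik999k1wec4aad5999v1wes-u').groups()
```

The match spans [19:31] → '4aaik999k1we'.
Captured: group 1 = '4aaik'.

('4aaik',)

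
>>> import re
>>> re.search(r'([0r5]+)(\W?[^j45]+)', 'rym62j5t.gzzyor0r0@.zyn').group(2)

The pattern matches one or more of one of [0r5] (captured); then optionally a non-word character, then one or more of any character except [j45] (captured).
`re.search` scans for the first position where the pattern succeeds.
The match spans [0:5] → 'rym62'.
Captured: group 1 = 'r', group 2 = 'ym62'.

'ym62'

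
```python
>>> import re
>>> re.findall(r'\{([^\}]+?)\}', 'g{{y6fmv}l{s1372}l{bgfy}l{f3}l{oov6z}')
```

`findall` collects group 1 from each match (5 total).

['{y6fmv', 's1372', 'bgfy', 'f3', 'oov6z']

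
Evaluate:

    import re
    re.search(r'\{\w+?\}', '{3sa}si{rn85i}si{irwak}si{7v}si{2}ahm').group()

Unlike `match`, `search` isn't anchored — it looks for the pattern anywhere in the string.
The match spans [0:5] → '{3sa}'.

'{3sa}'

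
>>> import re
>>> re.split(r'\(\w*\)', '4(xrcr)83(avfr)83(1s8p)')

The string is cut at each match, leaving 4 pieces.

['4', '83', '83', '']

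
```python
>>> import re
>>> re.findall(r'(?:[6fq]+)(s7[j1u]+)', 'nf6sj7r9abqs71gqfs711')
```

['s71', 's711']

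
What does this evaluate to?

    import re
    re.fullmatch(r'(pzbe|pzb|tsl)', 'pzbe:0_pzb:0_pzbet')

`fullmatch` succeeds only if the pattern covers the string from start to end.
Here the string isn't matched end-to-end, so the call returns None.

None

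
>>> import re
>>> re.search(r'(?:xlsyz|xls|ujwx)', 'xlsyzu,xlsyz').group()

'xlsyz'

Alternation isn't longest-match — the leftmost alternative that fits at this position is chosen.
`re.search` tries every starting position until one works.
The match spans [0:5] → 'xlsyz'.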